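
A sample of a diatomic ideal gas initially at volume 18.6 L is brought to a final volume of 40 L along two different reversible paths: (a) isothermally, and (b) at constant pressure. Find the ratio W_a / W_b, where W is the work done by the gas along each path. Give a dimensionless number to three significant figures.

W_a / W_b ≈ 0.666

Path (a) isothermal: W = P₁V₁ ln(V₂/V₁) → W_a/(P₁V₁) = 0.7657.
Path (b) isobaric: W = P₁(V₂ − V₁) → W_b/(P₁V₁) = 1.151.
W_a / W_b = 0.7657 / 1.151 = 0.6655.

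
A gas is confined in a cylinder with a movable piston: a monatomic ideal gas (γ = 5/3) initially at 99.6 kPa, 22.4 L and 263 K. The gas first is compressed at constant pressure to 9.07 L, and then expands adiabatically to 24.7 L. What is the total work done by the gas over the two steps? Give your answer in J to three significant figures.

Step 1 (isobaric): W = PΔV = (99.6 kPa)(9.07 − 22.4 L) = -1328 J.
After step 1: P = 99.6 kPa, V = 9.07 L, T = 106.5 K.
Step 2 (adiabatic): W = (P₁V₁ − P₂V₂)/(γ−1) = (903.4 − 463.2)/0.667 = 660.2 J.
W_total = -1328 + 660.2 = -667.5 J.

W_total ≈ -667 J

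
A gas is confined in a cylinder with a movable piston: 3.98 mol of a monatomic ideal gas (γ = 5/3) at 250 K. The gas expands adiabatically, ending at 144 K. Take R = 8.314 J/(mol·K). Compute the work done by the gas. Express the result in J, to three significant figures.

Adiabatic ⇒ Q = 0, so W_by = −ΔU = nCᵥ(T₁ − T₂).
Cᵥ = 3R/2 = 12.47 J/(mol·K).
W = (3.98)(12.47)(250 − 144) = 5261 J.

W ≈ 5260 J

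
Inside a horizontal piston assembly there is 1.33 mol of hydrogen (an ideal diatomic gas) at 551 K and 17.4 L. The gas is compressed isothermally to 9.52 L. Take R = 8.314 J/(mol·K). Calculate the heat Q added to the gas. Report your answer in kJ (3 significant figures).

Isothermal ⇒ ΔU = 0, so Q = W = nRT ln(V₂/V₁).
Q = (1.33)(8.314)(551) ln(9.52/17.4) = 6093 × -0.6031 = -3674 J.

Q ≈ -3.67 kJ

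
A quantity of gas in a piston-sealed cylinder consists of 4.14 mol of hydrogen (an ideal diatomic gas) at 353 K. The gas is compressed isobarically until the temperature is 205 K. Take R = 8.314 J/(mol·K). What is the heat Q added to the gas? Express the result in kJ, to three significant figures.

Q ≈ -17.8 kJ

Isobaric: W = nRΔT = (4.14)(8.314)(-148) = -5094 J.
ΔU = nCᵥΔT with Cᵥ = 5R/2: ΔU = (4.14)(20.79)(-148) = -12735 J.
Q = ΔU + W = -12735 − 5094 = -17830 J.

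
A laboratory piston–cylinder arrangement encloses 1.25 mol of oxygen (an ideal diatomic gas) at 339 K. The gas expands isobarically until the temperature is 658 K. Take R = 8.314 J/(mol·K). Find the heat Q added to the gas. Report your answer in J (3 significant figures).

Q ≈ 11600 J

Isobaric: W = nRΔT = (1.25)(8.314)(319) = 3315 J.
ΔU = nCᵥΔT with Cᵥ = 5R/2: ΔU = (1.25)(20.79)(319) = 8288 J.
Q = ΔU + W = 8288 + 3315 = 11603 J.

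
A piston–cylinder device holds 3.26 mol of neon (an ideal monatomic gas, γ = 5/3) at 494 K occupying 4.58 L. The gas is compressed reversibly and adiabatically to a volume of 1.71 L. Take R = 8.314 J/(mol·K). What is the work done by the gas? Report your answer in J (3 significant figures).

W ≈ -18700 J

Adiabatic: TV^(γ−1) = const with γ = 5/3.
T₂ = T₁ (V₁/V₂)^(γ−1) = 494 × (4.58/1.71)^0.667 = 494 × 1.929 = 952.7 K.
W_by = nCᵥ(T₁ − T₂) = (3.26)(12.47)(494 − 952.7) = -18650 J.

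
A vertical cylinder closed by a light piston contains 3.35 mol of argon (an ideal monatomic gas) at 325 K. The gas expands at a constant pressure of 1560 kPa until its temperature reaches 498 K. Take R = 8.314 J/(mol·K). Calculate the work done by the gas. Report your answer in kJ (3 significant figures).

W ≈ 4.82 kJ

Isobaric: W = P ΔV = nR ΔT.
W = (3.35)(8.314)(498 − 325) = 4818 J.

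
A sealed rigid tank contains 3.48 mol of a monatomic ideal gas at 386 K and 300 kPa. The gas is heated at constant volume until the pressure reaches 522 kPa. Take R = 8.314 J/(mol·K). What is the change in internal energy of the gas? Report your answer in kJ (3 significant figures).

ΔU ≈ 12.4 kJ

Constant volume ⇒ W = 0, so Q = ΔU = nCᵥΔT with Cᵥ = 3R/2 = 12.47 J/(mol·K).
At constant V, T₂/T₁ = P₂/P₁ ⇒ ΔT = T₁(P₂/P₁ − 1) = 386·(522/300 − 1) = 285.6 K.
ΔU = (3.48)(12.47)(285.6) = 12397 J.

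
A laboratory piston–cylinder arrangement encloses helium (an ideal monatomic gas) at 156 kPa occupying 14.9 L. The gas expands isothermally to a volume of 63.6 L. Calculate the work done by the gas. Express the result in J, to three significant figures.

W ≈ 3370 J

Isothermal: W = nRT ln(V₂/V₁) = P₁V₁ ln(V₂/V₁).
P₁V₁ = (156 kPa)(14.9 L) = 2324 J.
W = 2324 × ln(63.6/14.9) = 2324 × 1.451
W_by_gas = 3373 J.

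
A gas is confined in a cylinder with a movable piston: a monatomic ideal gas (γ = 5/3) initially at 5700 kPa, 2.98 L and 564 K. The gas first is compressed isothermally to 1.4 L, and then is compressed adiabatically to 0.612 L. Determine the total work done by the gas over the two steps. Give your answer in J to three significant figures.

Step 1 (isothermal): W = P₁V₁ ln(V₂/V₁) = (16986) ln(1.4/2.98) = -12832 J.
After step 1: P = 12133 kPa, V = 1.4 L, T = 564 K.
Step 2 (adiabatic): W = (P₁V₁ − P₂V₂)/(γ−1) = (16986 − 29490)/0.667 = -18756 J.
W_total = -12832 − 18756 = -31588 J.

W_total ≈ -31600 J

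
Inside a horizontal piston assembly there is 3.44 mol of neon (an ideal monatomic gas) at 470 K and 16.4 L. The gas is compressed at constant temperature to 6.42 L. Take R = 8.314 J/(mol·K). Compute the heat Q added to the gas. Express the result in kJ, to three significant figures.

Q ≈ -12.6 kJ

Isothermal ⇒ ΔU = 0, so Q = W = nRT ln(V₂/V₁).
Q = (3.44)(8.314)(470) ln(6.42/16.4) = 13442 × -0.9379 = -12607 J.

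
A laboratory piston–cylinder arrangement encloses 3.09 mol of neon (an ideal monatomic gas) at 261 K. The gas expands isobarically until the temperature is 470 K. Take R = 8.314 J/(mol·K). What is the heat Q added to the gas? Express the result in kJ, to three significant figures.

Q ≈ 13.4 kJ

Isobaric: W = nRΔT = (3.09)(8.314)(209) = 5369 J.
ΔU = nCᵥΔT with Cᵥ = 3R/2: ΔU = (3.09)(12.47)(209) = 8054 J.
Q = ΔU + W = 8054 + 5369 = 13423 J.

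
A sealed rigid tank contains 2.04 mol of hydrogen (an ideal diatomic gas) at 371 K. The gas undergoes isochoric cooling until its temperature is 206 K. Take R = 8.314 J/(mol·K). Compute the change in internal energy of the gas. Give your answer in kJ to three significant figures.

ΔU ≈ -7.00 kJ

Constant volume ⇒ W = 0, so Q = ΔU = nCᵥΔT with Cᵥ = 5R/2 = 20.79 J/(mol·K).
ΔU = (2.04)(20.79)(206 − 371) = -6996 J.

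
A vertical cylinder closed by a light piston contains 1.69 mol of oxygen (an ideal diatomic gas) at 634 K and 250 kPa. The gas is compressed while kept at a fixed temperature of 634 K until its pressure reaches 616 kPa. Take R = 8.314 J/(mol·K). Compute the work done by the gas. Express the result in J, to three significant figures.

Isothermal process: W = nRT ln(V₂/V₁) = nRT ln(P₁/P₂).
W = (1.69)(8.314)(634) × ln(250/616)
  = 8908 × ln(0.4058) = 8908 × -0.9018
W_by_gas = -8033 J.

W ≈ -8030 J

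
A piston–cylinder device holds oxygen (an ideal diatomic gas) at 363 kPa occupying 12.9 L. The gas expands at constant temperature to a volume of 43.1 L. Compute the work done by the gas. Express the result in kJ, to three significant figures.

W ≈ 5.65 kJ

Isothermal: W = nRT ln(V₂/V₁) = P₁V₁ ln(V₂/V₁).
P₁V₁ = (363 kPa)(12.9 L) = 4683 J.
W = 4683 × ln(43.1/12.9) = 4683 × 1.206
W_by_gas = 5649 J.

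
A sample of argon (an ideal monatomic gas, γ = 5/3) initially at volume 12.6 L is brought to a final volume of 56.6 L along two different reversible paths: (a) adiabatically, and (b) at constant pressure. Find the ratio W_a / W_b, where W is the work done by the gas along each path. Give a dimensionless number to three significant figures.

W_a / W_b ≈ 0.272

Path (a) adiabatic: W = P₁V₁(1 − (V₁/V₂)^(γ−1))/(γ−1) → W_a/(P₁V₁) = 0.949.
Path (b) isobaric: W = P₁(V₂ − V₁) → W_b/(P₁V₁) = 3.492.
W_a / W_b = 0.949 / 3.492 = 0.2718.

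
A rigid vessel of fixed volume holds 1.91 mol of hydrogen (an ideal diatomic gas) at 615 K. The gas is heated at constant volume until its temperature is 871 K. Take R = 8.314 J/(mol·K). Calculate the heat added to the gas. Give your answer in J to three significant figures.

Q ≈ 10200 J

Constant volume ⇒ W = 0, so Q = ΔU = nCᵥΔT with Cᵥ = 5R/2 = 20.79 J/(mol·K).
ΔU = (1.91)(20.79)(871 − 615) = 10163 J.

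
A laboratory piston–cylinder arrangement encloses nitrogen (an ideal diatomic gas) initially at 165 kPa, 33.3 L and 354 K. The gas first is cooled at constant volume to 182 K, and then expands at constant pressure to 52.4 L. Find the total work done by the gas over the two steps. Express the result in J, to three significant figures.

Step 1 (isochoric): W = 0 (constant volume).
After step 1: P = 84.83 kPa (V unchanged).
Step 2 (isobaric): W = PΔV = (84.83 kPa)(52.4 − 33.3 L) = 1620 J.
W_total = 0 + 1620 = 1620 J.

W_total ≈ 1620 J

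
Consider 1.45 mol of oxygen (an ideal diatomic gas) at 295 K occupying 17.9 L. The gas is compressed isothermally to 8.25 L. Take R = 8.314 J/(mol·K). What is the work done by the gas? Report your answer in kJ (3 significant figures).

Isothermal: W = nRT ln(V₂/V₁).
W = (1.45)(8.314)(295) × ln(8.25/17.9)
  = 3556 × -0.7746
W_by_gas = -2755 J.

W ≈ -2.75 kJ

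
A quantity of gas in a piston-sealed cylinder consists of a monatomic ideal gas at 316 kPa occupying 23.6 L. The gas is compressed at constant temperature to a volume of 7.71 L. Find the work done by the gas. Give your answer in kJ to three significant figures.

W ≈ -8.34 kJ

Isothermal: W = nRT ln(V₂/V₁) = P₁V₁ ln(V₂/V₁).
P₁V₁ = (316 kPa)(23.6 L) = 7458 J.
W = 7458 × ln(7.71/23.6) = 7458 × -1.119
W_by_gas = -8343 J.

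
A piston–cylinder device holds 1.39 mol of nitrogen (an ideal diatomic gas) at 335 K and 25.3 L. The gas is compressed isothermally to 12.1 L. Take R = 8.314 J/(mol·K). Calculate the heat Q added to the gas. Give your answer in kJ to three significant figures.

Q ≈ -2.86 kJ

Isothermal ⇒ ΔU = 0, so Q = W = nRT ln(V₂/V₁).
Q = (1.39)(8.314)(335) ln(12.1/25.3) = 3871 × -0.7376 = -2856 J.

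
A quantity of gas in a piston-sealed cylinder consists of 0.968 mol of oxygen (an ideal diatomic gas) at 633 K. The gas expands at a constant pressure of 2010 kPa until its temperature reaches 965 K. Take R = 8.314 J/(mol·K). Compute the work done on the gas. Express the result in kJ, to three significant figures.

W ≈ -2.67 kJ

Isobaric: W = P ΔV = nR ΔT.
W = (0.968)(8.314)(965 − 633) = 2672 J.
Work on gas = −W_by = -2672 J.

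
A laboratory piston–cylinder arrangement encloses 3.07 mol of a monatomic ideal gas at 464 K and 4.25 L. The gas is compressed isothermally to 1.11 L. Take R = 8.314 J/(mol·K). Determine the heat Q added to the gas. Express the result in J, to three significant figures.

Isothermal ⇒ ΔU = 0, so Q = W = nRT ln(V₂/V₁).
Q = (3.07)(8.314)(464) ln(1.11/4.25) = 11843 × -1.343 = -15900 J.

Q ≈ -15900 J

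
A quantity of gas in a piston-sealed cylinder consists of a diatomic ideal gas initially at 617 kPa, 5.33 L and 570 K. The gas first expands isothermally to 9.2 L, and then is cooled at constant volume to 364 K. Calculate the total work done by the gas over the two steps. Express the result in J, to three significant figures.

Step 1 (isothermal): W = P₁V₁ ln(V₂/V₁) = (3289) ln(9.2/5.33) = 1795 J.
Step 2 (isochoric): W = 0 (constant volume).
W_total = 1795 + 0 = 1795 J.

W_total ≈ 1800 J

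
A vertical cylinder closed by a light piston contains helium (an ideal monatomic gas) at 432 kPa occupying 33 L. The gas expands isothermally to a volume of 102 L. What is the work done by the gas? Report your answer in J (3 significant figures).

W ≈ 16100 J

Isothermal: W = nRT ln(V₂/V₁) = P₁V₁ ln(V₂/V₁).
P₁V₁ = (432 kPa)(33 L) = 14256 J.
W = 14256 × ln(102/33) = 14256 × 1.128
W_by_gas = 16087 J.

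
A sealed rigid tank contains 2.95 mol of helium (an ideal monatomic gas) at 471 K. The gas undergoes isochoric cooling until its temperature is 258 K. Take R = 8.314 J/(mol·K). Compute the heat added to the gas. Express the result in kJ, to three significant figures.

Q ≈ -7.84 kJ

Constant volume ⇒ W = 0, so Q = ΔU = nCᵥΔT with Cᵥ = 3R/2 = 12.47 J/(mol·K).
ΔU = (2.95)(12.47)(258 − 471) = -7836 J.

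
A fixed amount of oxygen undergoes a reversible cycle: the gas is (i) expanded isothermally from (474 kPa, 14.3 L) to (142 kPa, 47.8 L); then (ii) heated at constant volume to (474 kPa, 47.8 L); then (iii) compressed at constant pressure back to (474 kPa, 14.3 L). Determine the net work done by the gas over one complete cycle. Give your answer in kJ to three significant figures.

W_net ≈ -7.70 kJ

Leg (i): W = PᵢVᵢ ln(V_f/Vᵢ) = (6778) ln(47.8/14.3) = 8180 J.
Leg (ii): W = 0.
Leg (iii): W = PΔV = (474)(14.3 − 47.8) = -15879 J.
W_net = 8180 − 15879 = -7699 J.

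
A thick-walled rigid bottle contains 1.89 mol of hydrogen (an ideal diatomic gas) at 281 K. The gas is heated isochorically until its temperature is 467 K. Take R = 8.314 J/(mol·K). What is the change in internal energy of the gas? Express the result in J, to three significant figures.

Constant volume ⇒ W = 0, so Q = ΔU = nCᵥΔT with Cᵥ = 5R/2 = 20.79 J/(mol·K).
ΔU = (1.89)(20.79)(467 − 281) = 7307 J.

ΔU ≈ 7310 J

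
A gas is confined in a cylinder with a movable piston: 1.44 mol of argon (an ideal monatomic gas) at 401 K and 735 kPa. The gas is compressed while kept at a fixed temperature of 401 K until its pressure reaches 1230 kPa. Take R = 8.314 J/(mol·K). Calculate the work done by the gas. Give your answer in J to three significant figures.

Isothermal process: W = nRT ln(V₂/V₁) = nRT ln(P₁/P₂).
W = (1.44)(8.314)(401) × ln(735/1230)
  = 4801 × ln(0.5976) = 4801 × -0.5149
W_by_gas = -2472 J.

W ≈ -2470 J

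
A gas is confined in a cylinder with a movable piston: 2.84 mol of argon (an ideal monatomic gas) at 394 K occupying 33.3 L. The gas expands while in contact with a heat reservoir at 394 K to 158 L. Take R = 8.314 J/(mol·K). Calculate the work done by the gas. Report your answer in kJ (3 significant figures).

Isothermal: W = nRT ln(V₂/V₁).
W = (2.84)(8.314)(394) × ln(158/33.3)
  = 9303 × 1.557
W_by_gas = 14485 J.

W ≈ 14.5 kJ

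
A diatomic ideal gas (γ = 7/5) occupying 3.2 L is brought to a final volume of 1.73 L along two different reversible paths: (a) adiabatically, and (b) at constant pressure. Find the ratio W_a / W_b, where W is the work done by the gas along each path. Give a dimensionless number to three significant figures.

Path (a) adiabatic: W = P₁V₁(1 − (V₁/V₂)^(γ−1))/(γ−1) → W_a/(P₁V₁) = -0.6973.
Path (b) isobaric: W = P₁(V₂ − V₁) → W_b/(P₁V₁) = -0.4594.
W_a / W_b = -0.6973 / -0.4594 = 1.518.

W_a / W_b ≈ 1.52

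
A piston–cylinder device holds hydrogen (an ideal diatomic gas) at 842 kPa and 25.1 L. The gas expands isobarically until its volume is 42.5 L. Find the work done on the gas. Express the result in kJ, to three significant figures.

W ≈ -14.7 kJ

Isobaric: W = P ΔV.
W = (842 kPa)(42.5 − 25.1 L) = (842)(17.4) = 14651 J.
Work on gas = −W_by = -14651 J.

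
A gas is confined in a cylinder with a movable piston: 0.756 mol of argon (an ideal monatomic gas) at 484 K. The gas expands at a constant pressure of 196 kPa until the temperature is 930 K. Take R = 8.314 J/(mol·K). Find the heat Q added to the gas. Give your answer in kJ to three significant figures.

Q ≈ 7.01 kJ

Isobaric: W = nRΔT = (0.756)(8.314)(446) = 2803 J.
ΔU = nCᵥΔT with Cᵥ = 3R/2: ΔU = (0.756)(12.47)(446) = 4205 J.
Q = ΔU + W = 4205 + 2803 = 7008 J.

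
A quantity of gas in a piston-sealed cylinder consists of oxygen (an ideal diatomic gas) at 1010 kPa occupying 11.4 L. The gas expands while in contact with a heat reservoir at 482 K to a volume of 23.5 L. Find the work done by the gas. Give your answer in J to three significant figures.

Isothermal: W = nRT ln(V₂/V₁) = P₁V₁ ln(V₂/V₁).
P₁V₁ = (1010 kPa)(11.4 L) = 11514 J.
W = 11514 × ln(23.5/11.4) = 11514 × 0.7234
W_by_gas = 8329 J.

W ≈ 8330 J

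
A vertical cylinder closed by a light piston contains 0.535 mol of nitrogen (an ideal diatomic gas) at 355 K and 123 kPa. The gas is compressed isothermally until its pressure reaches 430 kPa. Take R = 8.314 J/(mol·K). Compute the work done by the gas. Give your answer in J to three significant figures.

Isothermal process: W = nRT ln(V₂/V₁) = nRT ln(P₁/P₂).
W = (0.535)(8.314)(355) × ln(123/430)
  = 1579 × ln(0.286) = 1579 × -1.252
W_by_gas = -1976 J.

W ≈ -1980 J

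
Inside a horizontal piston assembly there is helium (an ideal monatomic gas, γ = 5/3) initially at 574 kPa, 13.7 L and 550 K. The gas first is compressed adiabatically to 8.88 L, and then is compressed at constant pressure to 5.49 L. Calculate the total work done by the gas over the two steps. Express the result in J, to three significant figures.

W_total ≈ -7960 J

Step 1 (adiabatic): W = (P₁V₁ − P₂V₂)/(γ−1) = (7864 − 10500)/0.667 = -3954 J.
After step 1: P = 1182 kPa, V = 8.88 L, T = 734.3 K.
Step 2 (isobaric): W = PΔV = (1182 kPa)(5.49 − 8.88 L) = -4008 J.
W_total = -3954 − 4008 = -7962 J.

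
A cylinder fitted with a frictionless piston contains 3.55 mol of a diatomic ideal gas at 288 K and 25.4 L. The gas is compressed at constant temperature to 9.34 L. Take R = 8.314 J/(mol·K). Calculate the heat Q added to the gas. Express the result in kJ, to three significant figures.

Q ≈ -8.50 kJ

Isothermal ⇒ ΔU = 0, so Q = W = nRT ln(V₂/V₁).
Q = (3.55)(8.314)(288) ln(9.34/25.4) = 8500 × -1 = -8504 J.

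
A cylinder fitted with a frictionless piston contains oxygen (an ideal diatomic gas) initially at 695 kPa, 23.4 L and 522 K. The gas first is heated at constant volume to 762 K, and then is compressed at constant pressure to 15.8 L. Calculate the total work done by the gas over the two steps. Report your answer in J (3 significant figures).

Step 1 (isochoric): W = 0 (constant volume).
After step 1: P = 1015 kPa (V unchanged).
Step 2 (isobaric): W = PΔV = (1015 kPa)(15.8 − 23.4 L) = -7711 J.
W_total = 0 − 7711 = -7711 J.

W_total ≈ -7710 J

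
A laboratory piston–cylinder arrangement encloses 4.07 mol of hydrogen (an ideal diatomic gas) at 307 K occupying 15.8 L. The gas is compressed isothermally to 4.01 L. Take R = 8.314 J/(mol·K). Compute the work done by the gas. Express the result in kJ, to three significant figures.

Isothermal: W = nRT ln(V₂/V₁).
W = (4.07)(8.314)(307) × ln(4.01/15.8)
  = 10388 × -1.371
W_by_gas = -14245 J.

W ≈ -14.2 kJ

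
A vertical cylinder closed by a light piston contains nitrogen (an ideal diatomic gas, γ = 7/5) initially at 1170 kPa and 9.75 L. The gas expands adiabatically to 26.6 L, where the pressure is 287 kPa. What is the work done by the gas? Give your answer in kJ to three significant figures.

W ≈ 9.43 kJ

Adiabatic: W = (P₁V₁ − P₂V₂)/(γ − 1) with γ = 7/5.
P₁V₁ = 11408 J, P₂V₂ = 7634 J.
W = (11408 − 7634) / 0.4 = 9433 J.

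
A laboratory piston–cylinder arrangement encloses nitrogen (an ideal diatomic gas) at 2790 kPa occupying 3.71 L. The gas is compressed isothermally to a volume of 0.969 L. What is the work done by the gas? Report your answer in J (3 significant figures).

W ≈ -13900 J

Isothermal: W = nRT ln(V₂/V₁) = P₁V₁ ln(V₂/V₁).
P₁V₁ = (2790 kPa)(3.71 L) = 10351 J.
W = 10351 × ln(0.969/3.71) = 10351 × -1.343
W_by_gas = -13896 J.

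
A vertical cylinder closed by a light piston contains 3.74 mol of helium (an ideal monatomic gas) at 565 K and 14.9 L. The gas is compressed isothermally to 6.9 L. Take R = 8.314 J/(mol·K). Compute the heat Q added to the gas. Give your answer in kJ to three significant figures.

Q ≈ -13.5 kJ

Isothermal ⇒ ΔU = 0, so Q = W = nRT ln(V₂/V₁).
Q = (3.74)(8.314)(565) ln(6.9/14.9) = 17568 × -0.7698 = -13525 J.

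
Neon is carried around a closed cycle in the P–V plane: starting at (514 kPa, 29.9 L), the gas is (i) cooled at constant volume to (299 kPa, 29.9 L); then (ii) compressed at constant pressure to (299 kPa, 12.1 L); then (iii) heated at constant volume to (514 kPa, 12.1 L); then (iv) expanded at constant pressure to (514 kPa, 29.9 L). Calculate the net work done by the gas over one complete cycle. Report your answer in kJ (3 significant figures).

W_net ≈ 3.83 kJ

Constant-volume legs do no work.
W(ii) = (299)(12.1 − 29.9) = -5322 J; W(iv) = (514)(29.9 − 12.1) = 9149 J.
W_net = -5322 + 9149 = 3827 J (the clockwise enclosed area).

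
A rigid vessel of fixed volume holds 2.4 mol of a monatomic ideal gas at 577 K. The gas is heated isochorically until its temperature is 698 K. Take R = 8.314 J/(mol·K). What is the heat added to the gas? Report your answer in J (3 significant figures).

Constant volume ⇒ W = 0, so Q = ΔU = nCᵥΔT with Cᵥ = 3R/2 = 12.47 J/(mol·K).
ΔU = (2.4)(12.47)(698 − 577) = 3622 J.

Q ≈ 3620 J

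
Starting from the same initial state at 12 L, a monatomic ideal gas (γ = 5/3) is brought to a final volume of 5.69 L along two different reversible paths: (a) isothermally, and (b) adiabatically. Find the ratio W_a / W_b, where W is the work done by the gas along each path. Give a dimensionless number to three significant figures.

W_a / W_b ≈ 0.772

Path (a) isothermal: W = P₁V₁ ln(V₂/V₁) → W_a/(P₁V₁) = -0.7462.
Path (b) adiabatic: W = P₁V₁(1 − (V₁/V₂)^(γ−1))/(γ−1) → W_b/(P₁V₁) = -0.9668.
W_a / W_b = -0.7462 / -0.9668 = 0.7718.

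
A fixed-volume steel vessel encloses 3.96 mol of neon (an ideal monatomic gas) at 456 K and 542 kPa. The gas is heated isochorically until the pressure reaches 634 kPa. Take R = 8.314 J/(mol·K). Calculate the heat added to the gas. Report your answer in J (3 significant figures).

Constant volume ⇒ W = 0, so Q = ΔU = nCᵥΔT with Cᵥ = 3R/2 = 12.47 J/(mol·K).
At constant V, T₂/T₁ = P₂/P₁ ⇒ ΔT = T₁(P₂/P₁ − 1) = 456·(634/542 − 1) = 77.4 K.
ΔU = (3.96)(12.47)(77.4) = 3823 J.

Q ≈ 3820 J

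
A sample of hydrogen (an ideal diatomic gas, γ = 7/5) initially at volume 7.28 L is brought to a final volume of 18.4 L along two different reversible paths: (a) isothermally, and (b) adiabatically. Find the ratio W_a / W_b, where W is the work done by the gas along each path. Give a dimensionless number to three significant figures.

W_a / W_b ≈ 1.20

Path (a) isothermal: W = P₁V₁ ln(V₂/V₁) → W_a/(P₁V₁) = 0.9272.
Path (b) adiabatic: W = P₁V₁(1 − (V₁/V₂)^(γ−1))/(γ−1) → W_b/(P₁V₁) = 0.7747.
W_a / W_b = 0.9272 / 0.7747 = 1.197.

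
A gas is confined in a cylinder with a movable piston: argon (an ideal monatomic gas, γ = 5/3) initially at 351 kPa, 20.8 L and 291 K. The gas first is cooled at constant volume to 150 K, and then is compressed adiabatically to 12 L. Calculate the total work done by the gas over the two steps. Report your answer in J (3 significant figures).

W_total ≈ -2500 J

Step 1 (isochoric): W = 0 (constant volume).
After step 1: P = 180.9 kPa (V unchanged).
Step 2 (adiabatic): W = (P₁V₁ − P₂V₂)/(γ−1) = (3763 − 5430)/0.667 = -2500 J.
W_total = 0 − 2500 = -2500 J.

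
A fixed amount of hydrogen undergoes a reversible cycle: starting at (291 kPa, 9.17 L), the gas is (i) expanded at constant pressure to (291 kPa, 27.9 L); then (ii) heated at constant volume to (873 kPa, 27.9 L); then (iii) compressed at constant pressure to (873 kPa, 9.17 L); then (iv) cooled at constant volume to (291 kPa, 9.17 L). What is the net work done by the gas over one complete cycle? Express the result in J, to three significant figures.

Constant-volume legs do no work.
W(i) = (291)(27.9 − 9.17) = 5450 J; W(iii) = (873)(9.17 − 27.9) = -16351 J.
W_net = 5450 − 16351 = -10901 J (the counter-clockwise enclosed area).

W_net ≈ -10900 J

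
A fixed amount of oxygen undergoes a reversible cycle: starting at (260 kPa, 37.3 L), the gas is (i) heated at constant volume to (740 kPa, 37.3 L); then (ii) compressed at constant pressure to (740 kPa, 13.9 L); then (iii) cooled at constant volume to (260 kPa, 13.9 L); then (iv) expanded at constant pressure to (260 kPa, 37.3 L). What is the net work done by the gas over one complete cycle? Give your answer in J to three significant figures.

W_net ≈ -11200 J

Constant-volume legs do no work.
W(ii) = (740)(13.9 − 37.3) = -17316 J; W(iv) = (260)(37.3 − 13.9) = 6084 J.
W_net = -17316 + 6084 = -11232 J (the counter-clockwise enclosed area).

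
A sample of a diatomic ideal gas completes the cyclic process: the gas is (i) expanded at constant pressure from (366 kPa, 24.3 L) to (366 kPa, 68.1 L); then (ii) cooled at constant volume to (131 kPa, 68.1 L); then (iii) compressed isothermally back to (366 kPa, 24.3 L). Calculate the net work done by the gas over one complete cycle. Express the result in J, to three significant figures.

W_net ≈ 6840 J

Leg (i): W = PΔV = (366)(68.1 − 24.3) = 16031 J.
Leg (ii): W = 0.
Leg (iii): W = PᵢVᵢ ln(V_f/Vᵢ) = (8921) ln(24.3/68.1) = -9193 J.
W_net = 16031 − 9193 = 6838 J.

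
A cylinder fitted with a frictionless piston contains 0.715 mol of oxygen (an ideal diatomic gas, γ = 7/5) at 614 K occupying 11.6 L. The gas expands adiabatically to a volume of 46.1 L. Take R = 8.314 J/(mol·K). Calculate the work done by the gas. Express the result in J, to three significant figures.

Adiabatic: TV^(γ−1) = const with γ = 7/5.
T₂ = T₁ (V₁/V₂)^(γ−1) = 614 × (11.6/46.1)^0.4 = 614 × 0.5758 = 353.6 K.
W_by = nCᵥ(T₁ − T₂) = (0.715)(20.79)(614 − 353.6) = 3870 J.

W ≈ 3870 J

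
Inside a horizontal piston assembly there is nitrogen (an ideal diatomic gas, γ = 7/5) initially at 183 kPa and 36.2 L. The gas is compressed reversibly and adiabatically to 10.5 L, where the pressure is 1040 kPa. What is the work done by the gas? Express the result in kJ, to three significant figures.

W ≈ -10.7 kJ

Adiabatic: W = (P₁V₁ − P₂V₂)/(γ − 1) with γ = 7/5.
P₁V₁ = 6625 J, P₂V₂ = 10920 J.
W = (6625 − 10920) / 0.4 = -10739 J.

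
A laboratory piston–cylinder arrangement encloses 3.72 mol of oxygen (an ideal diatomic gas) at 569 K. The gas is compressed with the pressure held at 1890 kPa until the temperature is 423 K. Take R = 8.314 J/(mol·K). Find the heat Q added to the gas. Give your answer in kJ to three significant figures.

Isobaric: W = nRΔT = (3.72)(8.314)(-146) = -4515 J.
ΔU = nCᵥΔT with Cᵥ = 5R/2: ΔU = (3.72)(20.79)(-146) = -11289 J.
Q = ΔU + W = -11289 − 4515 = -15804 J.

Q ≈ -15.8 kJ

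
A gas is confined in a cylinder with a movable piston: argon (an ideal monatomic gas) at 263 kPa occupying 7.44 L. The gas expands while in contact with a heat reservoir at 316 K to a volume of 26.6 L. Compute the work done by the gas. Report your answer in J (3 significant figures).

Isothermal: W = nRT ln(V₂/V₁) = P₁V₁ ln(V₂/V₁).
P₁V₁ = (263 kPa)(7.44 L) = 1957 J.
W = 1957 × ln(26.6/7.44) = 1957 × 1.274
W_by_gas = 2493 J.

W ≈ 2490 J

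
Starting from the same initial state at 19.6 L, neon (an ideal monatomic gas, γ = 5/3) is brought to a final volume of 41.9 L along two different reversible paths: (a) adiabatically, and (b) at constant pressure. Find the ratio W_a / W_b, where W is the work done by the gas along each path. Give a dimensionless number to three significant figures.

Path (a) adiabatic: W = P₁V₁(1 − (V₁/V₂)^(γ−1))/(γ−1) → W_a/(P₁V₁) = 0.5961.
Path (b) isobaric: W = P₁(V₂ − V₁) → W_b/(P₁V₁) = 1.138.
W_a / W_b = 0.5961 / 1.138 = 0.5239.

W_a / W_b ≈ 0.524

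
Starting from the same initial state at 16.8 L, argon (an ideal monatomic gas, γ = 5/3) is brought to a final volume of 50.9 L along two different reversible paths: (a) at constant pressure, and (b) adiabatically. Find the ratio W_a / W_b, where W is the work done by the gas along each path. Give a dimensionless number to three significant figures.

W_a / W_b ≈ 2.59

Path (a) isobaric: W = P₁(V₂ − V₁) → W_a/(P₁V₁) = 2.03.
Path (b) adiabatic: W = P₁V₁(1 − (V₁/V₂)^(γ−1))/(γ−1) → W_b/(P₁V₁) = 0.7836.
W_a / W_b = 2.03 / 0.7836 = 2.59.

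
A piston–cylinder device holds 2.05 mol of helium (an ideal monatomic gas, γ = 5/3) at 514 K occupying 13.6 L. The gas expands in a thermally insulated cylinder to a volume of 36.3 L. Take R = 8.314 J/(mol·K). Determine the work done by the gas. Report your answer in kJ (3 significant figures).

W ≈ 6.31 kJ

Adiabatic: TV^(γ−1) = const with γ = 5/3.
T₂ = T₁ (V₁/V₂)^(γ−1) = 514 × (13.6/36.3)^0.667 = 514 × 0.5197 = 267.1 K.
W_by = nCᵥ(T₁ − T₂) = (2.05)(12.47)(514 − 267.1) = 6311 J.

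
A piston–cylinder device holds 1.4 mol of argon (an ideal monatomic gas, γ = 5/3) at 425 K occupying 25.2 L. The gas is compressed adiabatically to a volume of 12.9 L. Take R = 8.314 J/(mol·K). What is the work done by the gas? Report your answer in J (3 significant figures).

W ≈ -4180 J

Adiabatic: TV^(γ−1) = const with γ = 5/3.
T₂ = T₁ (V₁/V₂)^(γ−1) = 425 × (25.2/12.9)^0.667 = 425 × 1.563 = 664.1 K.
W_by = nCᵥ(T₁ − T₂) = (1.4)(12.47)(425 − 664.1) = -4175 J.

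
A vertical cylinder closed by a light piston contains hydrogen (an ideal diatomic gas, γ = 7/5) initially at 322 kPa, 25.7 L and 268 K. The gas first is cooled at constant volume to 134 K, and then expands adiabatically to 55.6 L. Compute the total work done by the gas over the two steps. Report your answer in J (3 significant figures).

W_total ≈ 2750 J

Step 1 (isochoric): W = 0 (constant volume).
After step 1: P = 161 kPa (V unchanged).
Step 2 (adiabatic): W = (P₁V₁ − P₂V₂)/(γ−1) = (4138 − 3039)/0.4 = 2747 J.
W_total = 0 + 2747 = 2747 J.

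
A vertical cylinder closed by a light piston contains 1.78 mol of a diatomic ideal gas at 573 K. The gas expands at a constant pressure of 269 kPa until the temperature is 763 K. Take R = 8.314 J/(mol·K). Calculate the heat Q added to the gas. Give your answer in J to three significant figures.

Isobaric: W = nRΔT = (1.78)(8.314)(190) = 2812 J.
ΔU = nCᵥΔT with Cᵥ = 5R/2: ΔU = (1.78)(20.79)(190) = 7029 J.
Q = ΔU + W = 7029 + 2812 = 9841 J.

Q ≈ 9840 J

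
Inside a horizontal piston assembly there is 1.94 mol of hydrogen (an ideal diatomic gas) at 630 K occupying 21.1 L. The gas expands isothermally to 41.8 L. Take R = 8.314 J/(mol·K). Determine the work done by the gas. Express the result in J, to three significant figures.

W ≈ 6950 J

Isothermal: W = nRT ln(V₂/V₁).
W = (1.94)(8.314)(630) × ln(41.8/21.1)
  = 10161 × 0.6836
W_by_gas = 6947 J.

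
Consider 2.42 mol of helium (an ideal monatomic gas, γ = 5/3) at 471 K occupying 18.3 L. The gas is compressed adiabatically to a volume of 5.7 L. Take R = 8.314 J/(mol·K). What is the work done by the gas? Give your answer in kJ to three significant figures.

Adiabatic: TV^(γ−1) = const with γ = 5/3.
T₂ = T₁ (V₁/V₂)^(γ−1) = 471 × (18.3/5.7)^0.667 = 471 × 2.176 = 1025 K.
W_by = nCᵥ(T₁ − T₂) = (2.42)(12.47)(471 − 1025) = -16721 J.

W ≈ -16.7 kJ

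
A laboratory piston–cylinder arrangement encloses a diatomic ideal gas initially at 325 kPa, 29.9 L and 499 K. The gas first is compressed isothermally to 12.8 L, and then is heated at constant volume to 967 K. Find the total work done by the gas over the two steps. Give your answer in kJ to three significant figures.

Step 1 (isothermal): W = P₁V₁ ln(V₂/V₁) = (9718) ln(12.8/29.9) = -8244 J.
Step 2 (isochoric): W = 0 (constant volume).
W_total = -8244 + 0 = -8244 J.

W_total ≈ -8.24 kJ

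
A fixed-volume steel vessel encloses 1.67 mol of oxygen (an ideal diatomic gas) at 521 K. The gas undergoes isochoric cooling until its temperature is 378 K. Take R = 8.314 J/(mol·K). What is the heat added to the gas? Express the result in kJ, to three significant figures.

Constant volume ⇒ W = 0, so Q = ΔU = nCᵥΔT with Cᵥ = 5R/2 = 20.79 J/(mol·K).
ΔU = (1.67)(20.79)(378 − 521) = -4964 J.

Q ≈ -4.96 kJ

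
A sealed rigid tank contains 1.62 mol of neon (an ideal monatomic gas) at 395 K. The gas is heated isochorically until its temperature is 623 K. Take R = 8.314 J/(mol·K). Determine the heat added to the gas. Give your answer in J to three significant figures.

Q ≈ 4610 J

Constant volume ⇒ W = 0, so Q = ΔU = nCᵥΔT with Cᵥ = 3R/2 = 12.47 J/(mol·K).
ΔU = (1.62)(12.47)(623 − 395) = 4606 J.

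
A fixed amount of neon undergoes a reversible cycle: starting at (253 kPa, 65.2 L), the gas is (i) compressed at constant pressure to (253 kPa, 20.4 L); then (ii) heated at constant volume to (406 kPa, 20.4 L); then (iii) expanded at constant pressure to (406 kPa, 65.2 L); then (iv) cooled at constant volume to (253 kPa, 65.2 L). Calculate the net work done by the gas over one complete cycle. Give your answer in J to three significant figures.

W_net ≈ 6850 J

Constant-volume legs do no work.
W(i) = (253)(20.4 − 65.2) = -11334 J; W(iii) = (406)(65.2 − 20.4) = 18189 J.
W_net = -11334 + 18189 = 6854 J (the clockwise enclosed area).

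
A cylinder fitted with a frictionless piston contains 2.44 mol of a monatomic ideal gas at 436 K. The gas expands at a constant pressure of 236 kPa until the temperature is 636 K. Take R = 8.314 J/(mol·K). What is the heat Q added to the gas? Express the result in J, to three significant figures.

Isobaric: W = nRΔT = (2.44)(8.314)(200) = 4057 J.
ΔU = nCᵥΔT with Cᵥ = 3R/2: ΔU = (2.44)(12.47)(200) = 6086 J.
Q = ΔU + W = 6086 + 4057 = 10143 J.

Q ≈ 10100 J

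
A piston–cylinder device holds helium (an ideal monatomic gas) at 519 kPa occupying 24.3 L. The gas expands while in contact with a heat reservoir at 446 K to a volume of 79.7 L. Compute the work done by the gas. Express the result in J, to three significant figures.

W ≈ 15000 J

Isothermal: W = nRT ln(V₂/V₁) = P₁V₁ ln(V₂/V₁).
P₁V₁ = (519 kPa)(24.3 L) = 12612 J.
W = 12612 × ln(79.7/24.3) = 12612 × 1.188
W_by_gas = 14980 J.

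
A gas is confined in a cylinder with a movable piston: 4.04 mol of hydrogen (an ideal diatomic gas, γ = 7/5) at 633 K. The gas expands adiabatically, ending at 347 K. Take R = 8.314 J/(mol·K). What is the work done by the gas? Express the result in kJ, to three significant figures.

W ≈ 24.0 kJ

Adiabatic ⇒ Q = 0, so W_by = −ΔU = nCᵥ(T₁ − T₂).
Cᵥ = 5R/2 = 20.79 J/(mol·K).
W = (4.04)(20.79)(633 − 347) = 24016 J.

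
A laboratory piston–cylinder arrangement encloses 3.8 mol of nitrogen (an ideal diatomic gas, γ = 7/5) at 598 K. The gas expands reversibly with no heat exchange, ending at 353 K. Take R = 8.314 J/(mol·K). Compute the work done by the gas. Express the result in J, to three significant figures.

W ≈ 19400 J

Adiabatic ⇒ Q = 0, so W_by = −ΔU = nCᵥ(T₁ − T₂).
Cᵥ = 5R/2 = 20.79 J/(mol·K).
W = (3.8)(20.79)(598 − 353) = 19351 J.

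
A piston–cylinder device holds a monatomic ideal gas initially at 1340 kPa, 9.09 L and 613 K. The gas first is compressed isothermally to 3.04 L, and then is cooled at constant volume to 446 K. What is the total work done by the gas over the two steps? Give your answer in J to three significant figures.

Step 1 (isothermal): W = P₁V₁ ln(V₂/V₁) = (12181) ln(3.04/9.09) = -13342 J.
Step 2 (isochoric): W = 0 (constant volume).
W_total = -13342 + 0 = -13342 J.

W_total ≈ -13300 J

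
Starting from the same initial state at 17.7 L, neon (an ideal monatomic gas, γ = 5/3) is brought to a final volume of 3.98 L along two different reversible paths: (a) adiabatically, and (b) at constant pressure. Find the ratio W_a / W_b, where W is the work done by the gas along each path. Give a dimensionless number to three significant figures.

W_a / W_b ≈ 3.30

Path (a) adiabatic: W = P₁V₁(1 − (V₁/V₂)^(γ−1))/(γ−1) → W_a/(P₁V₁) = -2.556.
Path (b) isobaric: W = P₁(V₂ − V₁) → W_b/(P₁V₁) = -0.7751.
W_a / W_b = -2.556 / -0.7751 = 3.298.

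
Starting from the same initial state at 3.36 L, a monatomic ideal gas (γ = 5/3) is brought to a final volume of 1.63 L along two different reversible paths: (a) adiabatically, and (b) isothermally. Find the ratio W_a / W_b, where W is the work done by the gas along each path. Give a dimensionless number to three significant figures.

W_a / W_b ≈ 1.29

Path (a) adiabatic: W = P₁V₁(1 − (V₁/V₂)^(γ−1))/(γ−1) → W_a/(P₁V₁) = -0.9295.
Path (b) isothermal: W = P₁V₁ ln(V₂/V₁) → W_b/(P₁V₁) = -0.7234.
W_a / W_b = -0.9295 / -0.7234 = 1.285.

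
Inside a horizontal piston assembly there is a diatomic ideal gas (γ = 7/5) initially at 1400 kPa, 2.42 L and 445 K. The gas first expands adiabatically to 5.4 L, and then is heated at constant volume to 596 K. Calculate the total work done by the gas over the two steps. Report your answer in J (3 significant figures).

W_total ≈ 2330 J

Step 1 (adiabatic): W = (P₁V₁ − P₂V₂)/(γ−1) = (3388 − 2458)/0.4 = 2326 J.
Step 2 (isochoric): W = 0 (constant volume).
W_total = 2326 + 0 = 2326 J.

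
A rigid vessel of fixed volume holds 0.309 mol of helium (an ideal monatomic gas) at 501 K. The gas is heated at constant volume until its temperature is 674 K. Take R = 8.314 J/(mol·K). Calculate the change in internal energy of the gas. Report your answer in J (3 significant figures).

ΔU ≈ 667 J

Constant volume ⇒ W = 0, so Q = ΔU = nCᵥΔT with Cᵥ = 3R/2 = 12.47 J/(mol·K).
ΔU = (0.309)(12.47)(674 − 501) = 666.7 J.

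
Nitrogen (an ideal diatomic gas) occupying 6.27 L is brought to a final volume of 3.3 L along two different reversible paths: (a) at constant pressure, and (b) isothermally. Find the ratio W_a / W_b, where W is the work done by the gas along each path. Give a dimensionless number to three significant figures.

Path (a) isobaric: W = P₁(V₂ − V₁) → W_a/(P₁V₁) = -0.4737.
Path (b) isothermal: W = P₁V₁ ln(V₂/V₁) → W_b/(P₁V₁) = -0.6419.
W_a / W_b = -0.4737 / -0.6419 = 0.738.

W_a / W_b ≈ 0.738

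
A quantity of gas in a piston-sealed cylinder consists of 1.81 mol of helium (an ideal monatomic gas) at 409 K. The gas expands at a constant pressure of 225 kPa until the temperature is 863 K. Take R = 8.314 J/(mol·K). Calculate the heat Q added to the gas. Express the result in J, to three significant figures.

Q ≈ 17100 J

Isobaric: W = nRΔT = (1.81)(8.314)(454) = 6832 J.
ΔU = nCᵥΔT with Cᵥ = 3R/2: ΔU = (1.81)(12.47)(454) = 10248 J.
Q = ΔU + W = 10248 + 6832 = 17080 J.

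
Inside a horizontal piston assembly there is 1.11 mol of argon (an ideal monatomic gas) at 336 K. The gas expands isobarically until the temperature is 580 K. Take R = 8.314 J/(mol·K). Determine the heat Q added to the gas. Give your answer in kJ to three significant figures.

Q ≈ 5.63 kJ

Isobaric: W = nRΔT = (1.11)(8.314)(244) = 2252 J.
ΔU = nCᵥΔT with Cᵥ = 3R/2: ΔU = (1.11)(12.47)(244) = 3378 J.
Q = ΔU + W = 3378 + 2252 = 5629 J.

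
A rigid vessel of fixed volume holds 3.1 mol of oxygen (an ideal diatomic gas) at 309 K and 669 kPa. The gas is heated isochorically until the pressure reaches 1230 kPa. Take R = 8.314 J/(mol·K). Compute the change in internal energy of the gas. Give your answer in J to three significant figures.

ΔU ≈ 16700 J

Constant volume ⇒ W = 0, so Q = ΔU = nCᵥΔT with Cᵥ = 5R/2 = 20.79 J/(mol·K).
At constant V, T₂/T₁ = P₂/P₁ ⇒ ΔT = T₁(P₂/P₁ − 1) = 309·(1230/669 − 1) = 259.1 K.
ΔU = (3.1)(20.79)(259.1) = 16696 J.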